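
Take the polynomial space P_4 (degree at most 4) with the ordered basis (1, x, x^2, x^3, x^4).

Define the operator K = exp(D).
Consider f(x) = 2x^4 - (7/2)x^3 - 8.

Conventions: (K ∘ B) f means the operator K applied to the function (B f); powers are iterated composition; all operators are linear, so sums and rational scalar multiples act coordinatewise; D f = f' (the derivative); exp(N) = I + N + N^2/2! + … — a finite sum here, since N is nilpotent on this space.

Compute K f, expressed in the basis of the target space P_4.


order-1 term: 8x^3 - (21/2)x^2
order-2 term: 12x^2 - (21/2)x
order-3 term: 8x - 7/2
order-4 term: 2
the series for exp(D) f terminates at order 4
exp(D) f = 2x^4 + (9/2)x^3 + (3/2)x^2 - (5/2)x - 19/2

the result is g(x) = 2x^4 + (9/2)x^3 + (3/2)x^2 - (5/2)x - 19/2


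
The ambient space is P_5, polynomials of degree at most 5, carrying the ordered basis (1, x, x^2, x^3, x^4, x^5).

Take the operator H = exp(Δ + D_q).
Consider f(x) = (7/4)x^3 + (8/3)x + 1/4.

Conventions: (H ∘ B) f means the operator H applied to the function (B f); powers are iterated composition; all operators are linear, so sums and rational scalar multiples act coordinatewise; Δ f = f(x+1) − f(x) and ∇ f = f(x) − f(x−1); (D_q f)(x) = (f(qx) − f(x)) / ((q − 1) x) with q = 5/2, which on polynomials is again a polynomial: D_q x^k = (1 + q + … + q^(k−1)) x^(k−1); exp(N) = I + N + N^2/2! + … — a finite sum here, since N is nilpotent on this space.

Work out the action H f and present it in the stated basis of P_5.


the image equals g(x) = (7/4)x^3 + (357/16)x^2 + (13301/192)x + 3103/48

order-1 term: (357/16)x^2 + (21/4)x + 85/12
order-2 term: (3927/64)x + 525/32
order-3 term: 1309/32
the series for exp(Δ + D_q) f terminates at order 3
exp(Δ + D_q) f = (7/4)x^3 + (357/16)x^2 + (13301/192)x + 3103/48


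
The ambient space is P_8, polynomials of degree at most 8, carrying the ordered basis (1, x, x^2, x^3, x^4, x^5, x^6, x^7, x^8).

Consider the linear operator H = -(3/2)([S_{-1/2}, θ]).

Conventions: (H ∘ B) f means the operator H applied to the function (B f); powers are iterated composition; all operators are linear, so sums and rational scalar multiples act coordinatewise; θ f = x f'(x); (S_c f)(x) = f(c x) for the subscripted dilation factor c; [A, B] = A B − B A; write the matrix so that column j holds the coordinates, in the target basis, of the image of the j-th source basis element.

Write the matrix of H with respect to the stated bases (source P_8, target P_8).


image of 1: 0
image of x: 0
image of x^2: 0
image of x^3: 0
image of x^4: 0
image of x^5: 0
image of x^6: 0
image of x^7: 0
image of x^8: 0
each image's coordinates form column j of the matrix

the matrix is [[0, 0, 0, 0, 0, 0, 0, 0, 0]; [0, 0, 0, 0, 0, 0, 0, 0, 0]; [0, 0, 0, 0, 0, 0, 0, 0, 0]; [0, 0, 0, 0, 0, 0, 0, 0, 0]; [0, 0, 0, 0, 0, 0, 0, 0, 0]; [0, 0, 0, 0, 0, 0, 0, 0, 0]; [0, 0, 0, 0, 0, 0, 0, 0, 0]; [0, 0, 0, 0, 0, 0, 0, 0, 0]; [0, 0, 0, 0, 0, 0, 0, 0, 0]] (rows listed top to bottom)


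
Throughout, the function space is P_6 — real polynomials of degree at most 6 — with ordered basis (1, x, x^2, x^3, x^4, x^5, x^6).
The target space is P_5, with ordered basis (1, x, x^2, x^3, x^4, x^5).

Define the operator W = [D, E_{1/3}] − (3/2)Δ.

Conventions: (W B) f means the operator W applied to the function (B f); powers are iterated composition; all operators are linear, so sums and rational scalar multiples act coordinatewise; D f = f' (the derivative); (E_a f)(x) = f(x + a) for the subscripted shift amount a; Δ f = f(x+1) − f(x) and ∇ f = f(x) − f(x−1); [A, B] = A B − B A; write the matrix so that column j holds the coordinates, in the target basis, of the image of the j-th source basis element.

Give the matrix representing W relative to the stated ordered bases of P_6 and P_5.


image of 1: 0
image of x: -3/2
image of x^2: -3x - 3/2
image of x^3: -(9/2)x^2 - (9/2)x - 3/2
image of x^4: -6x^3 - 9x^2 - 6x - 3/2
image of x^5: -(15/2)x^4 - 15x^3 - 15x^2 - (15/2)x - 3/2
image of x^6: -9x^5 - (45/2)x^4 - 30x^3 - (45/2)x^2 - 9x - 3/2
each image's coordinates form column j of the matrix

the matrix is [[0, -3/2, -3/2, -3/2, -3/2, -3/2, -3/2]; [0, 0, -3, -9/2, -6, -15/2, -9]; [0, 0, 0, -9/2, -9, -15, -45/2]; [0, 0, 0, 0, -6, -15, -30]; [0, 0, 0, 0, 0, -15/2, -45/2]; [0, 0, 0, 0, 0, 0, -9]] (rows listed top to bottom)


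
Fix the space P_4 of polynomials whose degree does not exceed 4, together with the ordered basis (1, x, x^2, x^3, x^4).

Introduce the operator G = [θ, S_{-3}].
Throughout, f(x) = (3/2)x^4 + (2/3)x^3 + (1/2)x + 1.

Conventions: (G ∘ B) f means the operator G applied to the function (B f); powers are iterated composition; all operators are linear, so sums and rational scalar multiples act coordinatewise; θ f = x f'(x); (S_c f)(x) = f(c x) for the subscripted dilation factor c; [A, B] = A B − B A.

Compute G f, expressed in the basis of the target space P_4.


g(x) = 0

S_{-3} f = (243/2)x^4 - 18x^3 - (3/2)x + 1
θ S_{-3} f = 486x^4 - 54x^3 - (3/2)x
θ f = 6x^4 + 2x^3 + (1/2)x
S_{-3} θ f = 486x^4 - 54x^3 - (3/2)x
[θ, S_{-3}] f = 0


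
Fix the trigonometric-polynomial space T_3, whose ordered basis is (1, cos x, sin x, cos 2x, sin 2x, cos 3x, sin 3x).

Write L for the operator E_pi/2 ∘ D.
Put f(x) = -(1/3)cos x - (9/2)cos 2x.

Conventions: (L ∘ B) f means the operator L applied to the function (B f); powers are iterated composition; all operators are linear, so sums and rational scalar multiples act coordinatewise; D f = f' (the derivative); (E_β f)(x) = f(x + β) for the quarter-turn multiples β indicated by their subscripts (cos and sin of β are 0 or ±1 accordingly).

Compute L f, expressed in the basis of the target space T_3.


D f = (1/3)sin x + 9sin 2x
E_pi/2 D f = (1/3)cos x - 9sin 2x

the result is g(x) = (1/3)cos x - 9sin 2x


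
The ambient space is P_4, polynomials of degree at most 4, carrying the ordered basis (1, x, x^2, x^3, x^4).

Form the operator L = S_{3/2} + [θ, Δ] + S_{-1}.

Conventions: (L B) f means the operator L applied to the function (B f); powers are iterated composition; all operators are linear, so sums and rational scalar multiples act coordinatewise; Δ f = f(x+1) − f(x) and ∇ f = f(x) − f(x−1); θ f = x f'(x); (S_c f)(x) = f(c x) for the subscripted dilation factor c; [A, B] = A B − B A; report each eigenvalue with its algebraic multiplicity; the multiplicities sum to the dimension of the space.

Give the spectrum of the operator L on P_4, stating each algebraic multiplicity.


λ = 1/2 (multiplicity 1), λ = 2 (multiplicity 1), λ = 19/8 (multiplicity 1), λ = 13/4 (multiplicity 1), λ = 97/16 (multiplicity 1)

image of 1: 2
image of x: (1/2)x - 1
image of x^2: (13/4)x^2 - 2x - 2
image of x^3: (19/8)x^3 - 3x^2 - 6x - 3
image of x^4: (97/16)x^4 - 4x^3 - 12x^2 - 12x - 4
the matrix is upper triangular; its diagonal is (2, 1/2, 13/4, 19/8, 97/16)
for a triangular matrix the eigenvalues are the diagonal entries, with algebraic multiplicity their repetition count


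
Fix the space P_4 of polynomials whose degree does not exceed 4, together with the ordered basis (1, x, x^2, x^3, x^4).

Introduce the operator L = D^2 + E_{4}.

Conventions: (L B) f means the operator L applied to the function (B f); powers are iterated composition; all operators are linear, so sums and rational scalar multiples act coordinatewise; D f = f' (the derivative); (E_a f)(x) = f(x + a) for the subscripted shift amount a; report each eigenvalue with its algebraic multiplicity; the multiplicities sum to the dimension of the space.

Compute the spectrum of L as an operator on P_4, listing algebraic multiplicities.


image of 1: 1
image of x: x + 4
image of x^2: x^2 + 8x + 18
image of x^3: x^3 + 12x^2 + 54x + 64
image of x^4: x^4 + 16x^3 + 108x^2 + 256x + 256
the matrix is upper triangular; its diagonal is (1, 1, 1, 1, 1)
for a triangular matrix the eigenvalues are the diagonal entries, with algebraic multiplicity their repetition count

λ = 1 (multiplicity 5)


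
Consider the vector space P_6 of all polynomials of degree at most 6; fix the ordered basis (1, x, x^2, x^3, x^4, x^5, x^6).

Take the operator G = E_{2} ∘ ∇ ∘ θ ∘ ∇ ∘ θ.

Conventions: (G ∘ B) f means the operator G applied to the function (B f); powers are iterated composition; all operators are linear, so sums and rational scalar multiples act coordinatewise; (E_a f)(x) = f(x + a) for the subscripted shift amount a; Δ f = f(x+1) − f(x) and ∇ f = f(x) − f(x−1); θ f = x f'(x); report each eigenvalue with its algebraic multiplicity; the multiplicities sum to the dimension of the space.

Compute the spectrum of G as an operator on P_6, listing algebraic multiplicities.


λ = 0 (multiplicity 7)

image of 1: 0
image of x: 0
image of x^2: 4
image of x^3: 36x + 45
image of x^4: 144x^2 + 336x + 208
image of x^5: 400x^3 + 1350x^2 + 1650x + 725
image of x^6: 900x^4 + 3960x^3 + 7200x^2 + 6300x + 2196
the matrix is upper triangular; its diagonal is (0, 0, 0, 0, 0, 0, 0)
for a triangular matrix the eigenvalues are the diagonal entries, with algebraic multiplicity their repetition count


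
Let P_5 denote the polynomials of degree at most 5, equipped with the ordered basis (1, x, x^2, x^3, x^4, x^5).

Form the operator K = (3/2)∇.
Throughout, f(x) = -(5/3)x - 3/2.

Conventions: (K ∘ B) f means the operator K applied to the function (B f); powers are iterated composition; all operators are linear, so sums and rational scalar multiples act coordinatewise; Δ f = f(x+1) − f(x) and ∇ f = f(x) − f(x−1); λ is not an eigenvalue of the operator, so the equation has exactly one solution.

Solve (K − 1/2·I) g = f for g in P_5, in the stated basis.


write g with unknown coordinates in the stated basis and equate coefficients in (K − 1/2·I) g = f
solving from the highest basis element down gives g = (10/3)x + 13
check: K g = 5
so K g − 1/2·g = -(5/3)x - 3/2 = f ✓

the image equals g(x) = (10/3)x + 13


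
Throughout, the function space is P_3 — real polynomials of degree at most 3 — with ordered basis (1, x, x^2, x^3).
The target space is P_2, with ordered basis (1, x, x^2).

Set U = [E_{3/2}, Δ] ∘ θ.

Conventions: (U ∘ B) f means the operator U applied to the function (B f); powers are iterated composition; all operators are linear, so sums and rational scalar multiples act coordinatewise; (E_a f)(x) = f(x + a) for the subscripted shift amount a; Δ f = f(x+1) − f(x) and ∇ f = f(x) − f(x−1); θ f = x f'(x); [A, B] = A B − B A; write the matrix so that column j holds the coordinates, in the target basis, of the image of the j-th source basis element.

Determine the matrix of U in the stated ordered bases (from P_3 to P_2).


the matrix is [[0, 0, 0, 0]; [0, 0, 0, 0]; [0, 0, 0, 0]] (rows listed top to bottom)

image of 1: 0
image of x: 0
image of x^2: 0
image of x^3: 0
each image's coordinates form column j of the matrix


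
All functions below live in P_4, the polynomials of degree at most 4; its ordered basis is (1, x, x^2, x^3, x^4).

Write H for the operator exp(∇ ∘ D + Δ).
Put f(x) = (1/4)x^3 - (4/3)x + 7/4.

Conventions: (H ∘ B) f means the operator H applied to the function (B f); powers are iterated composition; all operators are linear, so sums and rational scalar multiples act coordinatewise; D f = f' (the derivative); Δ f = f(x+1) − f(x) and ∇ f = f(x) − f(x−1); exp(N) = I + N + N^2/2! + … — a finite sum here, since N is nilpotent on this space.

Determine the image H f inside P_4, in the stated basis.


order-1 term: (3/4)x^2 + (9/4)x - 11/6
order-2 term: (3/4)x + 9/4
order-3 term: 1/4
the series for exp(∇ ∘ D + Δ) f terminates at order 3
exp(∇ ∘ D + Δ) f = (1/4)x^3 + (3/4)x^2 + (5/3)x + 29/12

the result is g(x) = (1/4)x^3 + (3/4)x^2 + (5/3)x + 29/12


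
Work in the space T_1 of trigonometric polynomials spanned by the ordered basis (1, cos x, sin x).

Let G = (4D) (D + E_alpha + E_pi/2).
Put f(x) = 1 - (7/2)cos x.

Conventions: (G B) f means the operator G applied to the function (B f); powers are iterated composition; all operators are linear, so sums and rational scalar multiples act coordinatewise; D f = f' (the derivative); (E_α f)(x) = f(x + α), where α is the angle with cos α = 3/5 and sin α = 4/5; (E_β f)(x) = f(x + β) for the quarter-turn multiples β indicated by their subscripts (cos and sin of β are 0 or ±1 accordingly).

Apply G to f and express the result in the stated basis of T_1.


the image equals g(x) = (196/5)cos x + (42/5)sin x

D f = (7/2)sin x
E_alpha f = 1 - (21/10)cos x + (14/5)sin x
E_pi/2 f = 1 + (7/2)sin x
(D + E_alpha + E_pi/2) f = 2 - (21/10)cos x + (49/5)sin x
D (D + E_alpha + E_pi/2) f = (49/5)cos x + (21/10)sin x
(4D) (D + E_alpha + E_pi/2) f = (196/5)cos x + (42/5)sin x


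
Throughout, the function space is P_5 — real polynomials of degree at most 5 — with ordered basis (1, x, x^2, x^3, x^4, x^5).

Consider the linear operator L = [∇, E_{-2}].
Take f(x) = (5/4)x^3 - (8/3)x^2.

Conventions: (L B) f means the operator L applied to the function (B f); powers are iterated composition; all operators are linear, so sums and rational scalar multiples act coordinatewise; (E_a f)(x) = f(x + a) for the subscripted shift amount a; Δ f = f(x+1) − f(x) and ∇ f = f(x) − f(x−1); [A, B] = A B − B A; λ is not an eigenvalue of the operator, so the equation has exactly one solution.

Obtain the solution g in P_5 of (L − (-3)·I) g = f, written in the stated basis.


write g with unknown coordinates in the stated basis and equate coefficients in (L − (-3)·I) g = f
solving from the highest basis element down gives g = (5/12)x^3 - (8/9)x^2
check: L g = 0
so L g − (-3)·g = (5/4)x^3 - (8/3)x^2 = f ✓

g(x) = (5/12)x^3 - (8/9)x^2


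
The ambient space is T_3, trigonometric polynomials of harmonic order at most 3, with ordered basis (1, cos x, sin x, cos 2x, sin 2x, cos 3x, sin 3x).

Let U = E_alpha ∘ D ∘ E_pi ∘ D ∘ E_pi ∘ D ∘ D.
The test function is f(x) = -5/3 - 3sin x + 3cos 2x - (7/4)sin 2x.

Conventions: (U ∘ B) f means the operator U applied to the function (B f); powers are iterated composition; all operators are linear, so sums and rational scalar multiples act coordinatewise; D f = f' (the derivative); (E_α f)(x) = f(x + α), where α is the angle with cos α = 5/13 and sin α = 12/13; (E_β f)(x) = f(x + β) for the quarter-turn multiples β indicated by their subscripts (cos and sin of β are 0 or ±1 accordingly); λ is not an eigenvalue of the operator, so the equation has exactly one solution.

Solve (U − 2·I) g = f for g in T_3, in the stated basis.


write g with unknown coordinates in the stated basis and equate coefficients in (U − 2·I) g = f
solving from the highest basis element down gives g = 5/6 + (4/5)cos x + (7/5)sin x - (1683/25778)cos 2x + (19367/103112)sin 2x
check: U g = (8/5)cos x - (1/5)sin x + (36984/12889)cos 2x - (17714/12889)sin 2x
so U g − 2·g = -5/3 - 3sin x + 3cos 2x - (7/4)sin 2x = f ✓

the image equals g(x) = 5/6 + (4/5)cos x + (7/5)sin x - (1683/25778)cos 2x + (19367/103112)sin 2x


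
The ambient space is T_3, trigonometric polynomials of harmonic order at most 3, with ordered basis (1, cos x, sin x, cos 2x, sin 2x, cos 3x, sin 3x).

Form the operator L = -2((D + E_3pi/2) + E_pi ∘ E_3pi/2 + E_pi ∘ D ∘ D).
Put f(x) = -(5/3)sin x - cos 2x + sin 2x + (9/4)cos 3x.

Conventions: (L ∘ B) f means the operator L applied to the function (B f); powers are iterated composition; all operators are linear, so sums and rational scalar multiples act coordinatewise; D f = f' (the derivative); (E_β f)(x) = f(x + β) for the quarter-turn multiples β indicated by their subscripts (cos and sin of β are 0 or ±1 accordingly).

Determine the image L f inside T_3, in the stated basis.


the image equals g(x) = (10/3)cos x + (10/3)sin x - 16cos 2x + 8sin 2x - (81/2)cos 3x + (27/2)sin 3x

D f = -(5/3)cos x + 2cos 2x + 2sin 2x - (27/4)sin 3x
E_3pi/2 f = (5/3)cos x + cos 2x - sin 2x - (9/4)sin 3x
(D + E_3pi/2) f = 3cos 2x + sin 2x - 9sin 3x
E_3pi/2 f = (5/3)cos x + cos 2x - sin 2x - (9/4)sin 3x
E_pi E_3pi/2 f = -(5/3)cos x + cos 2x - sin 2x + (9/4)sin 3x
D f = -(5/3)cos x + 2cos 2x + 2sin 2x - (27/4)sin 3x
D D f = (5/3)sin x + 4cos 2x - 4sin 2x - (81/4)cos 3x
E_pi D D f = -(5/3)sin x + 4cos 2x - 4sin 2x + (81/4)cos 3x
((D + E_3pi/2) + E_pi ∘ E_3pi/2 + E_pi ∘ D ∘ D) f = -(5/3)cos x - (5/3)sin x + 8cos 2x - 4sin 2x + (81/4)cos 3x - (27/4)sin 3x
(-2((D + E_3pi/2) + E_pi ∘ E_3pi/2 + E_pi ∘ D ∘ D)) f = (10/3)cos x + (10/3)sin x - 16cos 2x + 8sin 2x - (81/2)cos 3x + (27/2)sin 3x


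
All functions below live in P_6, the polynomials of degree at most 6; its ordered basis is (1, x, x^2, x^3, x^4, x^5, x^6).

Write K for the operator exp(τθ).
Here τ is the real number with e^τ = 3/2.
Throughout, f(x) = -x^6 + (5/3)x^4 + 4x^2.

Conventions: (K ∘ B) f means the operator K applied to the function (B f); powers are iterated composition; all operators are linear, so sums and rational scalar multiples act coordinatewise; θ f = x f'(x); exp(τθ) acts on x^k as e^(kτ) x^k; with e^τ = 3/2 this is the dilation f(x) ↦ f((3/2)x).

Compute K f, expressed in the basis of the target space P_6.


the result is g(x) = -(729/64)x^6 + (135/16)x^4 + 9x^2

exp(τθ) x^k = e^(kτ) x^k; with e^τ = 3/2 this sends x^k to (3/2)^k x^k
x^2 ↦ 9/4 x^2
x^4 ↦ 81/16 x^4
x^6 ↦ 729/64 x^6
applying this coordinatewise to f: exp(τθ) f = -(729/64)x^6 + (135/16)x^4 + 9x^2


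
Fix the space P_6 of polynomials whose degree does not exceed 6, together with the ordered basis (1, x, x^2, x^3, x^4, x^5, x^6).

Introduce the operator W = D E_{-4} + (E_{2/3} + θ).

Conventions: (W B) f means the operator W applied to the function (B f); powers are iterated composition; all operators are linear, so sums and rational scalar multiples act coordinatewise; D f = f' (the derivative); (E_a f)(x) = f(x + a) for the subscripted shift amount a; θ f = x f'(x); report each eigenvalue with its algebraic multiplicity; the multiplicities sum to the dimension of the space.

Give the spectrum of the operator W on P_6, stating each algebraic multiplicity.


λ = 1 (multiplicity 1), λ = 2 (multiplicity 1), λ = 3 (multiplicity 1), λ = 4 (multiplicity 1), λ = 5 (multiplicity 1), λ = 6 (multiplicity 1), λ = 7 (multiplicity 1)

image of 1: 1
image of x: 2x + 5/3
image of x^2: 3x^2 + (10/3)x - 68/9
image of x^3: 4x^3 + 5x^2 - (68/3)x + 1304/27
image of x^4: 5x^4 + (20/3)x^3 - (136/3)x^2 + (5216/27)x - 20720/81
image of x^5: 6x^5 + (25/3)x^4 - (680/9)x^3 + (13040/27)x^2 - (103600/81)x + 311072/243
image of x^6: 7x^6 + 10x^5 - (340/3)x^4 + (26080/27)x^3 - (103600/27)x^2 + (622144/81)x - 4478912/729
the matrix is upper triangular; its diagonal is (1, 2, 3, 4, 5, 6, 7)
for a triangular matrix the eigenvalues are the diagonal entries, with algebraic multiplicity their repetition count


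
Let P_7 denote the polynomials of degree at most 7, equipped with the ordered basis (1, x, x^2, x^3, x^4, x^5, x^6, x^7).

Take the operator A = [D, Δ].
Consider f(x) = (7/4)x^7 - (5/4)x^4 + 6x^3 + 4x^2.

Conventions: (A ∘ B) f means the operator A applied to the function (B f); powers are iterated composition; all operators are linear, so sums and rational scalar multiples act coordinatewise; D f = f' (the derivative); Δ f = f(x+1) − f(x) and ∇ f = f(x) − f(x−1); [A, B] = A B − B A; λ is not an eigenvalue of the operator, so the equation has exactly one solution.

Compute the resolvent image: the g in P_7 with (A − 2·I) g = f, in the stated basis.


write g with unknown coordinates in the stated basis and equate coefficients in (A − 2·I) g = f
solving from the highest basis element down gives g = -(7/8)x^7 + (5/8)x^4 - 3x^3 - 2x^2
check: A g = 0
so A g − 2·g = (7/4)x^7 - (5/4)x^4 + 6x^3 + 4x^2 = f ✓

the result is g(x) = -(7/8)x^7 + (5/8)x^4 - 3x^3 - 2x^2


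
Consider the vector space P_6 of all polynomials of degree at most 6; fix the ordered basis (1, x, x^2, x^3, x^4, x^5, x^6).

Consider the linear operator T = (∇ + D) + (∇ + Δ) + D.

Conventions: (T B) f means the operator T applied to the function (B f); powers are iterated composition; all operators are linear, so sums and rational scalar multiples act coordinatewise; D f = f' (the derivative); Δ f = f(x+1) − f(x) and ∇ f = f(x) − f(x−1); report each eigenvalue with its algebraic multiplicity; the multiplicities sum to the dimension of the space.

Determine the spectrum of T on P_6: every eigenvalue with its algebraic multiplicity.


λ = 0 (multiplicity 7)

image of 1: 0
image of x: 5
image of x^2: 10x - 1
image of x^3: 15x^2 - 3x + 3
image of x^4: 20x^3 - 6x^2 + 12x - 1
image of x^5: 25x^4 - 10x^3 + 30x^2 - 5x + 3
image of x^6: 30x^5 - 15x^4 + 60x^3 - 15x^2 + 18x - 1
the matrix is upper triangular; its diagonal is (0, 0, 0, 0, 0, 0, 0)
for a triangular matrix the eigenvalues are the diagonal entries, with algebraic multiplicity their repetition count


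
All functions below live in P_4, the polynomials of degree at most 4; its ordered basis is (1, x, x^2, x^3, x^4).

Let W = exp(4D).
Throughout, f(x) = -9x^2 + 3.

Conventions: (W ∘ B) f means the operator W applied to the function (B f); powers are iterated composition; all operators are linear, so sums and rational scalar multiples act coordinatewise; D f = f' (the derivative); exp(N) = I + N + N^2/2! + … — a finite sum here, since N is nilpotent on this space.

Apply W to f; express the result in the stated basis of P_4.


order-1 term: -72x
order-2 term: -144
the series for exp(4D) f terminates at order 2
exp(4D) f = -9x^2 - 72x - 141

the image equals g(x) = -9x^2 - 72x - 141


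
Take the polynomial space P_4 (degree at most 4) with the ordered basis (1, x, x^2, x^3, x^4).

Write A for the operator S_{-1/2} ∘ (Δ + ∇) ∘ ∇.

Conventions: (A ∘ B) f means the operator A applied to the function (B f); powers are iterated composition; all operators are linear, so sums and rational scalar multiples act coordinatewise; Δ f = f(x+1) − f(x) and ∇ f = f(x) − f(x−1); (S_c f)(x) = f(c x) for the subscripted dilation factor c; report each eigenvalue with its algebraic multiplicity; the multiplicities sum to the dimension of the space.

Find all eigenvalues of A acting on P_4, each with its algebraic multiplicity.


λ = 0 (multiplicity 5)

image of 1: 0
image of x: 0
image of x^2: 4
image of x^3: -6x - 6
image of x^4: 6x^2 + 12x + 16
the matrix is upper triangular; its diagonal is (0, 0, 0, 0, 0)
for a triangular matrix the eigenvalues are the diagonal entries, with algebraic multiplicity their repetition count


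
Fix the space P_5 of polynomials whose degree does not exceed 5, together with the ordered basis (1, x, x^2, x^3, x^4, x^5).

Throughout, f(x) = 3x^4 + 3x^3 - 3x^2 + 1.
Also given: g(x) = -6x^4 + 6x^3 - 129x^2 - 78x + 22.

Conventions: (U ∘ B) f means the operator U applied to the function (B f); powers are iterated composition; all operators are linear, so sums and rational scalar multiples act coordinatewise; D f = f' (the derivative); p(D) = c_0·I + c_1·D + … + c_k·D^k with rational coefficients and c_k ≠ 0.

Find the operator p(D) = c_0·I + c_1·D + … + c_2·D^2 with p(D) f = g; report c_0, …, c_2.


c_0 = -2, c_1 = 1, c_2 = -4

D^0 f = 3x^4 + 3x^3 - 3x^2 + 1
D^1 f = 12x^3 + 9x^2 - 6x
D^2 f = 36x^2 + 18x - 6
matching coefficients of g against c_0 f + c_1 Df + … from the top degree down determines the c_i
solution: c_0 = -2, c_1 = 1, c_2 = -4


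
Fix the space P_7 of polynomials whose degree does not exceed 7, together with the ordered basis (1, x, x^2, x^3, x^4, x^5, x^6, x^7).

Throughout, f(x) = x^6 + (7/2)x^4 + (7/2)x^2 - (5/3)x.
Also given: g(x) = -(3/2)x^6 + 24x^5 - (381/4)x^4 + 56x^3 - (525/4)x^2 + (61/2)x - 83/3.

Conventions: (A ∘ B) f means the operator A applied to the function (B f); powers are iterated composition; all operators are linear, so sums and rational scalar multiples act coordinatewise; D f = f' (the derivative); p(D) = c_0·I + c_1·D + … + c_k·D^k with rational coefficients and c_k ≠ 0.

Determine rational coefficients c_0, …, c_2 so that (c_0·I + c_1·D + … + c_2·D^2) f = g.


p(D) = -(3/2)·I + 4·D − 3·D^2, i.e. c_0 = -3/2, c_1 = 4, c_2 = -3

D^0 f = x^6 + (7/2)x^4 + (7/2)x^2 - (5/3)x
D^1 f = 6x^5 + 14x^3 + 7x - 5/3
D^2 f = 30x^4 + 42x^2 + 7
matching coefficients of g against c_0 f + c_1 Df + … from the top degree down determines the c_i
solution: c_0 = -3/2, c_1 = 4, c_2 = -3


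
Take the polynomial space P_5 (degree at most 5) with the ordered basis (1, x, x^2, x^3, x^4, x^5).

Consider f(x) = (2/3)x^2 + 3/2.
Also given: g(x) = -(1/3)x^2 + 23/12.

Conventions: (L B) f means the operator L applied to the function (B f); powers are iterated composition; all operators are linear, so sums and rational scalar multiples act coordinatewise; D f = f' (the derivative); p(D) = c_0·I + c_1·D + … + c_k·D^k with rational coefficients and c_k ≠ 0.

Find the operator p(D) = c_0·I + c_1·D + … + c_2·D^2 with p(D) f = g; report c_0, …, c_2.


D^0 f = (2/3)x^2 + 3/2
D^1 f = (4/3)x
D^2 f = 4/3
matching coefficients of g against c_0 f + c_1 Df + … from the top degree down determines the c_i
solution: c_0 = -1/2, c_1 = 0, c_2 = 2

p(D) = -(1/2)·I + 2·D^2, i.e. c_0 = -1/2, c_1 = 0, c_2 = 2


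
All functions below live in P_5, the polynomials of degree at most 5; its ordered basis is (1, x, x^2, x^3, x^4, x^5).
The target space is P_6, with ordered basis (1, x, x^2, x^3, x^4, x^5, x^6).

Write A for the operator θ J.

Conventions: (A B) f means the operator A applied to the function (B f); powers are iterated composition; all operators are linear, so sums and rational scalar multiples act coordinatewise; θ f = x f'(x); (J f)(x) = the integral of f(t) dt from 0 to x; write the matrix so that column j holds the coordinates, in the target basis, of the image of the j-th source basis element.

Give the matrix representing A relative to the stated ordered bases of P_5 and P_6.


image of 1: x
image of x: x^2
image of x^2: x^3
image of x^3: x^4
image of x^4: x^5
image of x^5: x^6
each image's coordinates form column j of the matrix

the matrix is [[0, 0, 0, 0, 0, 0]; [1, 0, 0, 0, 0, 0]; [0, 1, 0, 0, 0, 0]; [0, 0, 1, 0, 0, 0]; [0, 0, 0, 1, 0, 0]; [0, 0, 0, 0, 1, 0]; [0, 0, 0, 0, 0, 1]] (rows listed top to bottom)


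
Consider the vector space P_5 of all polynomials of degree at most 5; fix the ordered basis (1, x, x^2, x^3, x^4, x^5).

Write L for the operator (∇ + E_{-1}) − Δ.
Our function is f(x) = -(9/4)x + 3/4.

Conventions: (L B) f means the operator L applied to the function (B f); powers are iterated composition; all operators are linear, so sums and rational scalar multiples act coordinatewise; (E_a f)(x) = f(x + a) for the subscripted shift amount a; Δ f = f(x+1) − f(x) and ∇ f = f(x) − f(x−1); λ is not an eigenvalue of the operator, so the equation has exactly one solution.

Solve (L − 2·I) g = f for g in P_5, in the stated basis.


g(x) = (9/4)x - 3

write g with unknown coordinates in the stated basis and equate coefficients in (L − 2·I) g = f
solving from the highest basis element down gives g = (9/4)x - 3
check: L g = (9/4)x - 21/4
so L g − 2·g = -(9/4)x + 3/4 = f ✓


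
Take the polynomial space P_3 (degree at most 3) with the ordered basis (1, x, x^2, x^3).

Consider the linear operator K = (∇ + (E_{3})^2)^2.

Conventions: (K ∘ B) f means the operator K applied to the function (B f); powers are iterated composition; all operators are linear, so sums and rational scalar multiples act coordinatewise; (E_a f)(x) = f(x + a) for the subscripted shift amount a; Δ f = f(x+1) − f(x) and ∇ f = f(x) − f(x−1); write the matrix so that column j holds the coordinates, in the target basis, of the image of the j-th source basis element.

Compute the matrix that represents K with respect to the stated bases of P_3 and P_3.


image of 1: 1
image of x: x + 14
image of x^2: x^2 + 28x + 168
image of x^3: x^3 + 42x^2 + 504x + 1904
each image's coordinates form column j of the matrix

the matrix is [[1, 14, 168, 1904]; [0, 1, 28, 504]; [0, 0, 1, 42]; [0, 0, 0, 1]] (rows listed top to bottom)


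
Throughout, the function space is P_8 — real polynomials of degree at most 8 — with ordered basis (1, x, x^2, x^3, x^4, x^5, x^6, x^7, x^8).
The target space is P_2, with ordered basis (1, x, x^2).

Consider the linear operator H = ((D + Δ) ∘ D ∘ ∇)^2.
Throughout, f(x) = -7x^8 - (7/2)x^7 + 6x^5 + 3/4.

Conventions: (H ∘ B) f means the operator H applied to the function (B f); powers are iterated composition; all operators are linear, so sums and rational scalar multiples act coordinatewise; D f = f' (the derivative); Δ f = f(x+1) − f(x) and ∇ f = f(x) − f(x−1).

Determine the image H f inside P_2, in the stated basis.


∇ f = -56x^7 + (343/2)x^6 - (637/2)x^5 + (795/2)x^4 - (659/2)x^3 + (365/2)x^2 - (123/2)x + 19/2
D ∇ f = -392x^6 + 1029x^5 - (3185/2)x^4 + 1590x^3 - (1977/2)x^2 + 365x - 123/2
D (D ∘ ∇) f = -2352x^5 + 5145x^4 - 6370x^3 + 4770x^2 - 1977x + 365
Δ (D ∘ ∇) f = -2352x^5 - 735x^4 - 3920x^3 - 375x^2 - 784x + 11
(D + Δ) (D ∘ ∇) f = -4704x^5 + 4410x^4 - 10290x^3 + 4395x^2 - 2761x + 376
∇ ((D + Δ) ∘ D ∘ ∇) f = -23520x^4 + 64680x^3 - 104370x^2 + 80820x - 26560
D ∇ ((D + Δ) ∘ D ∘ ∇) f = -94080x^3 + 194040x^2 - 208740x + 80820
D (D ∘ ∇) ((D + Δ) ∘ D ∘ ∇) f = -282240x^2 + 388080x - 208740
Δ (D ∘ ∇) ((D + Δ) ∘ D ∘ ∇) f = -282240x^2 + 105840x - 108780
(D + Δ) (D ∘ ∇) ((D + Δ) ∘ D ∘ ∇) f = -564480x^2 + 493920x - 317520

the result is g(x) = -564480x^2 + 493920x - 317520


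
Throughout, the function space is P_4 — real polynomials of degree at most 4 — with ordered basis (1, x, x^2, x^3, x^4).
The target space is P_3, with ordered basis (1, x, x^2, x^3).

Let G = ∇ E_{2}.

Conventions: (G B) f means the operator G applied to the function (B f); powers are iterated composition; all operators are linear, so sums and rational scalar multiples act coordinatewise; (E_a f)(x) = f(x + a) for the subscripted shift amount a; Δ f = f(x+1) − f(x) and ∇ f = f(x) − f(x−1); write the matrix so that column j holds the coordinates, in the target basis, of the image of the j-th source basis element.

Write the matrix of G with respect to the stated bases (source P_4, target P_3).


image of 1: 0
image of x: 1
image of x^2: 2x + 3
image of x^3: 3x^2 + 9x + 7
image of x^4: 4x^3 + 18x^2 + 28x + 15
each image's coordinates form column j of the matrix

the matrix is [[0, 1, 3, 7, 15]; [0, 0, 2, 9, 28]; [0, 0, 0, 3, 18]; [0, 0, 0, 0, 4]] (rows listed top to bottom)


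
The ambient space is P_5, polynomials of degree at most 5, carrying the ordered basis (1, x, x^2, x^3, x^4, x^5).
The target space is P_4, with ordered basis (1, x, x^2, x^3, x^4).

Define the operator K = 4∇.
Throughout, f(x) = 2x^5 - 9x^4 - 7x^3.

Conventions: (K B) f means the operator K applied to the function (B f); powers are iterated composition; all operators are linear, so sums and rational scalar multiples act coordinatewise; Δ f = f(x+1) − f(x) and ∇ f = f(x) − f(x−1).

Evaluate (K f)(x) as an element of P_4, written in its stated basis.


∇ f = 10x^4 - 56x^3 + 53x^2 - 25x + 4
(4∇) f = 40x^4 - 224x^3 + 212x^2 - 100x + 16

g(x) = 40x^4 - 224x^3 + 212x^2 - 100x + 16


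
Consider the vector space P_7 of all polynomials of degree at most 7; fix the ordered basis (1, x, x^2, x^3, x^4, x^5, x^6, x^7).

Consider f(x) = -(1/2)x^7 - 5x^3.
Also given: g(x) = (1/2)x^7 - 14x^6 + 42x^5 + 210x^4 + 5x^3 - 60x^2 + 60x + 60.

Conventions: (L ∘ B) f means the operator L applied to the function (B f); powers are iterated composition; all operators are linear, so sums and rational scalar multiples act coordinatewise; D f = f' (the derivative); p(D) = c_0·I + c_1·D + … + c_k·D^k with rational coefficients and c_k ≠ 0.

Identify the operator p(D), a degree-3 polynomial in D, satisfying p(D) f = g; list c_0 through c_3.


p(D) = -I + 4·D − 2·D^2 − 2·D^3, i.e. c_0 = -1, c_1 = 4, c_2 = -2, c_3 = -2

D^0 f = -(1/2)x^7 - 5x^3
D^1 f = -(7/2)x^6 - 15x^2
D^2 f = -21x^5 - 30x
D^3 f = -105x^4 - 30
matching coefficients of g against c_0 f + c_1 Df + … from the top degree down determines the c_i
solution: c_0 = -1, c_1 = 4, c_2 = -2, c_3 = -2


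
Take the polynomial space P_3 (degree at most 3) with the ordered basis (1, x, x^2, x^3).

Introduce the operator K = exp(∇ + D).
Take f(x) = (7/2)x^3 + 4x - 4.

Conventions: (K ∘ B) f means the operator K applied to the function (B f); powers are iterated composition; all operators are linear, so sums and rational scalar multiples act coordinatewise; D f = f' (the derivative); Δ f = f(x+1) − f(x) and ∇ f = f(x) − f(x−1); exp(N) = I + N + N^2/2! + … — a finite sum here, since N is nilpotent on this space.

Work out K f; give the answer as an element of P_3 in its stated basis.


the image equals g(x) = (7/2)x^3 + 21x^2 + (71/2)x + 29/2

order-1 term: 21x^2 - (21/2)x + 23/2
order-2 term: 42x - 21
order-3 term: 28
the series for exp(∇ + D) f terminates at order 3
exp(∇ + D) f = (7/2)x^3 + 21x^2 + (71/2)x + 29/2


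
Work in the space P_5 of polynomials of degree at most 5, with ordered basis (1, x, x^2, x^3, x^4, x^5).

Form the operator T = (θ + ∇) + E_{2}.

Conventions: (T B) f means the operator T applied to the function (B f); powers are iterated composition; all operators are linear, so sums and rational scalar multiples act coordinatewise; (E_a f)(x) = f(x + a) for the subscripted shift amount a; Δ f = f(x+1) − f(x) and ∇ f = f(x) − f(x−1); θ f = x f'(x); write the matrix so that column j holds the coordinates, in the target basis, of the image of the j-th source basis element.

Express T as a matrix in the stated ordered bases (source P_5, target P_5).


the matrix is [[1, 3, 3, 9, 15, 33]; [0, 2, 6, 9, 36, 75]; [0, 0, 3, 9, 18, 90]; [0, 0, 0, 4, 12, 30]; [0, 0, 0, 0, 5, 15]; [0, 0, 0, 0, 0, 6]] (rows listed top to bottom)

image of 1: 1
image of x: 2x + 3
image of x^2: 3x^2 + 6x + 3
image of x^3: 4x^3 + 9x^2 + 9x + 9
image of x^4: 5x^4 + 12x^3 + 18x^2 + 36x + 15
image of x^5: 6x^5 + 15x^4 + 30x^3 + 90x^2 + 75x + 33
each image's coordinates form column j of the matrix


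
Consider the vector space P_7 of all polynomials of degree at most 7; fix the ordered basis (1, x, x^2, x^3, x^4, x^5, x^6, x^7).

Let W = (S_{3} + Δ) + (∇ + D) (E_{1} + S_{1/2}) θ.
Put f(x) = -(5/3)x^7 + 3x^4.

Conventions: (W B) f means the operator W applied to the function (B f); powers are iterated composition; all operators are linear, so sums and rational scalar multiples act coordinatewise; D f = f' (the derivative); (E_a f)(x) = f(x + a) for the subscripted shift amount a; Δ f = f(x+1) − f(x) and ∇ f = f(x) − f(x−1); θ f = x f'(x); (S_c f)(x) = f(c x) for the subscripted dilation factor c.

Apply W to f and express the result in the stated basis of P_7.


S_{3} f = -3645x^7 + 243x^4
Δ f = -(35/3)x^6 - 35x^5 - (175/3)x^4 - (139/3)x^3 - 17x^2 + (1/3)x + 4/3
(S_{3} + Δ) f = -3645x^7 - (35/3)x^6 - 35x^5 + (554/3)x^4 - (139/3)x^3 - 17x^2 + (1/3)x + 4/3
θ f = -(35/3)x^7 + 12x^4
E_{1} θ f = -(35/3)x^7 - (245/3)x^6 - 245x^5 - (1189/3)x^4 - (1081/3)x^3 - 173x^2 - (101/3)x + 1/3
S_{1/2} θ f = -(35/384)x^7 + (3/4)x^4
(E_{1} + S_{1/2}) θ f = -(1505/128)x^7 - (245/3)x^6 - 245x^5 - (4747/12)x^4 - (1081/3)x^3 - 173x^2 - (101/3)x + 1/3
∇ (E_{1} + S_{1/2}) θ f = -(10535/128)x^6 - (31115/128)x^5 - (52675/128)x^4 - (135991/384)x^3 - (22965/128)x^2 - (11531/384)x - 65/128
D (E_{1} + S_{1/2}) θ f = -(10535/128)x^6 - 490x^5 - 1225x^4 - (4747/3)x^3 - 1081x^2 - 346x - 101/3
(∇ + D) (E_{1} + S_{1/2}) θ f = -(10535/64)x^6 - (93835/128)x^5 - (209475/128)x^4 - (247869/128)x^3 - (161333/128)x^2 - (144395/384)x - 13123/384
((S_{3} + Δ) + (∇ + D) (E_{1} + S_{1/2}) θ) f = -3645x^7 - (33845/192)x^6 - (98315/128)x^5 - (557513/384)x^4 - (761399/384)x^3 - (163509/128)x^2 - (48089/128)x - 12611/384

the result is g(x) = -3645x^7 - (33845/192)x^6 - (98315/128)x^5 - (557513/384)x^4 - (761399/384)x^3 - (163509/128)x^2 - (48089/128)x - 12611/384


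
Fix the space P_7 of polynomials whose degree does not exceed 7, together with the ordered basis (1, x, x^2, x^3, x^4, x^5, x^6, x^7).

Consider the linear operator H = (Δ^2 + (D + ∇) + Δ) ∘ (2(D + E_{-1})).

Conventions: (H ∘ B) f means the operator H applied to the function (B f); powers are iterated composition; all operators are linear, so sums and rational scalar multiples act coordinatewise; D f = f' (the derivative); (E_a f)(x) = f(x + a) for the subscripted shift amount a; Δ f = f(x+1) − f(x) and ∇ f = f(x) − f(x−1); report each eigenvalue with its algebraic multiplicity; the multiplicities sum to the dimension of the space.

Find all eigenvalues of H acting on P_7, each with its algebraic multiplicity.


λ = 0 (multiplicity 8)

image of 1: 0
image of x: 6
image of x^2: 12x + 4
image of x^3: 18x^2 + 12x + 34
image of x^4: 24x^3 + 24x^2 + 136x + 28
image of x^5: 30x^4 + 40x^3 + 340x^2 + 140x + 214
image of x^6: 36x^5 + 60x^4 + 680x^3 + 420x^2 + 1284x + 248
image of x^7: 42x^6 + 84x^5 + 1190x^4 + 980x^3 + 4494x^2 + 1736x + 1138
the matrix is upper triangular; its diagonal is (0, 0, 0, 0, 0, 0, 0, 0)
for a triangular matrix the eigenvalues are the diagonal entries, with algebraic multiplicity their repetition count


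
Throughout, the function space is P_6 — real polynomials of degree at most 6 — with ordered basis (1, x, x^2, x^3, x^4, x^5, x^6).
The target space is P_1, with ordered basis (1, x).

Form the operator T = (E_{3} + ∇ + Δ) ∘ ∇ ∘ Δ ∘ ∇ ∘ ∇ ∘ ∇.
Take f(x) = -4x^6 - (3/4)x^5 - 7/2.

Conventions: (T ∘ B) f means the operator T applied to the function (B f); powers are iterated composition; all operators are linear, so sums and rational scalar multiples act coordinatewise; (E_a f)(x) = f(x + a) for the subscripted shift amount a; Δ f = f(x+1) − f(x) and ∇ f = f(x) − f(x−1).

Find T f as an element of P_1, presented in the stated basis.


∇ f = -24x^5 + (225/4)x^4 - (145/2)x^3 + (105/2)x^2 - (81/4)x + 13/4
∇ ∇ f = -120x^4 + 465x^3 - 795x^2 + (1335/2)x - 451/2
∇ ∇ ∇ f = -480x^3 + 2115x^2 - 3465x + 4095/2
Δ (∇ ∘ ∇ ∘ ∇) f = -1440x^2 + 2790x - 1830
∇ Δ (∇ ∘ ∇ ∘ ∇) f = -2880x + 4230
E_{3} (∇ ∘ Δ ∘ ∇ ∘ ∇ ∘ ∇) f = -2880x - 4410
∇ (∇ ∘ Δ ∘ ∇ ∘ ∇ ∘ ∇) f = -2880
Δ (∇ ∘ Δ ∘ ∇ ∘ ∇ ∘ ∇) f = -2880
(E_{3} + ∇ + Δ) (∇ ∘ Δ ∘ ∇ ∘ ∇ ∘ ∇) f = -2880x - 10170

the image equals g(x) = -2880x - 10170


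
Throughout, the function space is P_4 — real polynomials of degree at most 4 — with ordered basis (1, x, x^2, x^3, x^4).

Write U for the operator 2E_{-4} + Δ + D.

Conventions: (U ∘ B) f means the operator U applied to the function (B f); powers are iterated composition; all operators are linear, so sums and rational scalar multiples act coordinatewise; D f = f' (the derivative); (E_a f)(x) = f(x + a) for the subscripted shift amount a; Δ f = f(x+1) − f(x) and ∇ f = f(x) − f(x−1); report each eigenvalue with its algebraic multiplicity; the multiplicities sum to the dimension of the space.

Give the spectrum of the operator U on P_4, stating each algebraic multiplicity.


image of 1: 2
image of x: 2x - 6
image of x^2: 2x^2 - 12x + 33
image of x^3: 2x^3 - 18x^2 + 99x - 127
image of x^4: 2x^4 - 24x^3 + 198x^2 - 508x + 513
the matrix is upper triangular; its diagonal is (2, 2, 2, 2, 2)
for a triangular matrix the eigenvalues are the diagonal entries, with algebraic multiplicity their repetition count

λ = 2 (multiplicity 5)


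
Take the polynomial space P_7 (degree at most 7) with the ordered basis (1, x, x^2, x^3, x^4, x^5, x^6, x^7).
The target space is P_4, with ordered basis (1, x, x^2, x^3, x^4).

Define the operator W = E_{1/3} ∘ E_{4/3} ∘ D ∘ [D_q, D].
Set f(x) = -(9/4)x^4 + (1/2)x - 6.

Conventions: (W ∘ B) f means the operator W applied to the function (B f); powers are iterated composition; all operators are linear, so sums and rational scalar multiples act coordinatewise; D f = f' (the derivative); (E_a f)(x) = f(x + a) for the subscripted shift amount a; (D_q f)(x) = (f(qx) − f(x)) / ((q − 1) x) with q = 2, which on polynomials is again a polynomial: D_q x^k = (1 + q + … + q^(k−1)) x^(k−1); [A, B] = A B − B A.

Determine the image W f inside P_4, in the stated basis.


the result is g(x) = (153/2)x + 255/2

D f = -9x^3 + 1/2
D_q D f = -63x^2
D_q f = -(135/4)x^3 + 1/2
D D_q f = -(405/4)x^2
[D_q, D] f = (153/4)x^2
D [D_q, D] f = (153/2)x
E_{4/3} D [D_q, D] f = (153/2)x + 102
E_{1/3} E_{4/3} D [D_q, D] f = (153/2)x + 255/2
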